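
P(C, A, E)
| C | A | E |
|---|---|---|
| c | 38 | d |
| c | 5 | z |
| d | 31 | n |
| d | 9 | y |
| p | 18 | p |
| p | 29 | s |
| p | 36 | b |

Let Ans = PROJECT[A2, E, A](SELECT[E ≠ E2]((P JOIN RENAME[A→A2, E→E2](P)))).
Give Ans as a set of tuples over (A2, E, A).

ρ[A→A2, E→E2]: schema becomes (C, A2, E2); tuples unchanged.
Natural join on C: {(c, 38, d, 38, d), (c, 38, d, 5, z), (c, 5, z, 38, d), (c, 5, z, 5, z), (d, 31, n, 31, n), (d, 31, n, 9, y), (d, 9, y, 31, n), (d, 9, y, 9, y), (p, 18, p, 18, p), (p, 18, p, 29, s), (p, 18, p, 36, b), (p, 29, s, 18, p), (p, 29, s, 29, s), (p, 29, s, 36, b), (p, 36, b, 18, p), (p, 36, b, 29, s), (p, 36, b, 36, b)}
Apply σ_{E ≠ E2}; surviving tuples: {(c, 38, d, 5, z), (c, 5, z, 38, d), (d, 31, n, 9, y), (d, 9, y, 31, n), (p, 18, p, 29, s), (p, 18, p, 36, b), (p, 29, s, 18, p), (p, 29, s, 36, b), (p, 36, b, 18, p), (p, 36, b, 29, s)}
π_{A2, E, A} gives {(18, b, 36), (18, s, 29), (29, b, 36), (29, p, 18), (31, y, 9), (36, p, 18), (36, s, 29), (38, z, 5), (5, d, 38), (9, n, 31)}.

{(18, b, 36), (18, s, 29), (29, b, 36), (29, p, 18), (31, y, 9), (36, p, 18), (36, s, 29), (38, z, 5), (5, d, 38), (9, n, 31)}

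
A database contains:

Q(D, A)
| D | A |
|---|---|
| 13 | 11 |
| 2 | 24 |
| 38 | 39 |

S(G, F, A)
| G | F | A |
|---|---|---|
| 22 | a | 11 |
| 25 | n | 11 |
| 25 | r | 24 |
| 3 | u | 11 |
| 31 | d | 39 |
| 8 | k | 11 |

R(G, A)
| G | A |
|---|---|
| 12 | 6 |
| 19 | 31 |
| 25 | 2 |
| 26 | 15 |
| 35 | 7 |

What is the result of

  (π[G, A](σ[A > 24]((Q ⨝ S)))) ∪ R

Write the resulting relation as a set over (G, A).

Natural join on A: {(13, 11, 22, a), (13, 11, 25, n), (13, 11, 3, u), (13, 11, 8, k), (2, 24, 25, r), (38, 39, 31, d)}
Apply σ_{A > 24}; surviving tuples: {(38, 39, 31, d)}
Keep only column(s) G, A: {(31, 39)}
Union: {(31, 39)} with {(12, 6), (19, 31), (25, 2), (26, 15), (35, 7)} → {(12, 6), (19, 31), (25, 2), (26, 15), (31, 39), (35, 7)}

{(12, 6), (19, 31), (25, 2), (26, 15), (31, 39), (35, 7)}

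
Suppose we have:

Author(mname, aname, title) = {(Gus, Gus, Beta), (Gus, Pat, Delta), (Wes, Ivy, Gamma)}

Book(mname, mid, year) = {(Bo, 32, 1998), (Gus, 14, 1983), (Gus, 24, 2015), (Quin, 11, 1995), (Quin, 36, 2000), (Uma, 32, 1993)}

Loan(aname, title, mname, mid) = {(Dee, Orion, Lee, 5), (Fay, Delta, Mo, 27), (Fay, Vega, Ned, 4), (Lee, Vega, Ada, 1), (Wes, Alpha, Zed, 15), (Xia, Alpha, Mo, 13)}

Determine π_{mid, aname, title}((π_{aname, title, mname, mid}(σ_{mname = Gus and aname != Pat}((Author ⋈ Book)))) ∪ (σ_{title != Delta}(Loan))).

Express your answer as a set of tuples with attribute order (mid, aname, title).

{(1, Lee, Vega), (13, Xia, Alpha), (14, Gus, Beta), (15, Wes, Alpha), (24, Gus, Beta), (4, Fay, Vega), (5, Dee, Orion)}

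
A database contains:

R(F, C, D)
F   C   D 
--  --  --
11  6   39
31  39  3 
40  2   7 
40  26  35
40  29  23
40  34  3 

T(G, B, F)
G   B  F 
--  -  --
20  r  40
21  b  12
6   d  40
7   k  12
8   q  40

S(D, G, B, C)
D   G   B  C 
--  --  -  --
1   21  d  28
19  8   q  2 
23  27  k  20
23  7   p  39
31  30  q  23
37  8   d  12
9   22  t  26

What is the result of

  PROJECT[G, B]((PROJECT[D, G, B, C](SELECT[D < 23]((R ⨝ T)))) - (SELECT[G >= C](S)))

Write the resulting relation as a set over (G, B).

R ⋈ T (natural join on F): {(40, 2, 7, 20, r), (40, 2, 7, 6, d), (40, 2, 7, 8, q), (40, 26, 35, 20, r), (40, 26, 35, 6, d), (40, 26, 35, 8, q), (40, 29, 23, 20, r), (40, 29, 23, 6, d), (40, 29, 23, 8, q), (40, 34, 3, 20, r), (40, 34, 3, 6, d), (40, 34, 3, 8, q)}
Apply σ_{D < 23}; surviving tuples: {(40, 2, 7, 20, r), (40, 2, 7, 6, d), (40, 2, 7, 8, q), (40, 34, 3, 20, r), (40, 34, 3, 6, d), (40, 34, 3, 8, q)}
π_{D, G, B, C} gives {(3, 20, r, 34), (3, 6, d, 34), (3, 8, q, 34), (7, 20, r, 2), (7, 6, d, 2), (7, 8, q, 2)}.
Apply σ_{G >= C}; surviving tuples: {(19, 8, q, 2), (23, 27, k, 20), (31, 30, q, 23)}
Set difference of the two operands is {(3, 20, r, 34), (3, 6, d, 34), (3, 8, q, 34), (7, 20, r, 2), (7, 6, d, 2), (7, 8, q, 2)}.
π_{G, B} gives {(20, r), (6, d), (8, q)} (3 duplicate(s) eliminated).

{(20, r), (6, d), (8, q)}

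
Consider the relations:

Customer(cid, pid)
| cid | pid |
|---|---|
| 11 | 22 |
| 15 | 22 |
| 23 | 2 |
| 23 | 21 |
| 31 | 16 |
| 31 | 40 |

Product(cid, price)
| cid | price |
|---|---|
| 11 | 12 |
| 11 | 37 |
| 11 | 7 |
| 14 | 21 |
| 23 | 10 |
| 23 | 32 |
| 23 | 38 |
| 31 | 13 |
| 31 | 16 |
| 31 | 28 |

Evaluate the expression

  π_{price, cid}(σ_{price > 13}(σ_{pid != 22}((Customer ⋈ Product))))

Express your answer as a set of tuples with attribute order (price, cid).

Joining Customer and Product on cid yields {(11, 22, 12), (11, 22, 37), (11, 22, 7), (23, 2, 10), (23, 2, 32), (23, 2, 38), (23, 21, 10), (23, 21, 32), (23, 21, 38), (31, 16, 13), (31, 16, 16), (31, 16, 28), (31, 40, 13), (31, 40, 16), (31, 40, 28)}.
σ[pid != 22]: keep tuples satisfying pid != 22 → {(23, 2, 10), (23, 2, 32), (23, 2, 38), (23, 21, 10), (23, 21, 32), (23, 21, 38), (31, 16, 13), (31, 16, 16), (31, 16, 28), (31, 40, 13), (31, 40, 16), (31, 40, 28)}
σ[price > 13]: keep tuples satisfying price > 13 → {(23, 2, 32), (23, 2, 38), (23, 21, 32), (23, 21, 38), (31, 16, 16), (31, 16, 28), (31, 40, 16), (31, 40, 28)}
Keep only column(s) price, cid (4 duplicate(s) eliminated): {(16, 31), (28, 31), (32, 23), (38, 23)}

{(16, 31), (28, 31), (32, 23), (38, 23)}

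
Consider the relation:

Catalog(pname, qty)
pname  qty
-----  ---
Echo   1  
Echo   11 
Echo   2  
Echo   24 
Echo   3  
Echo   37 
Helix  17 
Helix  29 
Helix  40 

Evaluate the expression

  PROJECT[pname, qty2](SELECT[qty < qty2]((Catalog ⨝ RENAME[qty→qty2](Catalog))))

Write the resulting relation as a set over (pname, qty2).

{(Echo, 11), (Echo, 2), (Echo, 24), (Echo, 3), (Echo, 37), (Helix, 29), (Helix, 40)}

ρ[qty→qty2]: schema becomes (pname, qty2); tuples unchanged.
Joining Catalog and RENAME[qty→qty2](Catalog) on pname yields {(Echo, 1, 1), (Echo, 1, 11), (Echo, 1, 2), (Echo, 1, 24), (Echo, 1, 3), (Echo, 1, 37), (Echo, 11, 1), (Echo, 11, 11), (Echo, 11, 2), (Echo, 11, 24), (Echo, 11, 3), (Echo, 11, 37), (Echo, 2, 1), (Echo, 2, 11), (Echo, 2, 2), (Echo, 2, 24), (Echo, 2, 3), (Echo, 2, 37), (Echo, 24, 1), (Echo, 24, 11), (Echo, 24, 2), (Echo, 24, 24), (Echo, 24, 3), (Echo, 24, 37), (Echo, 3, 1), (Echo, 3, 11), (Echo, 3, 2), (Echo, 3, 24), (Echo, 3, 3), (Echo, 3, 37), (Echo, 37, 1), (Echo, 37, 11), (Echo, 37, 2), (Echo, 37, 24), (Echo, 37, 3), (Echo, 37, 37), (Helix, 17, 17), (Helix, 17, 29), (Helix, 17, 40), (Helix, 29, 17), (Helix, 29, 29), (Helix, 29, 40), (Helix, 40, 17), (Helix, 40, 29), (Helix, 40, 40)}.
Filtering on qty < qty2 leaves {(Echo, 1, 11), (Echo, 1, 2), (Echo, 1, 24), (Echo, 1, 3), (Echo, 1, 37), (Echo, 11, 24), (Echo, 11, 37), (Echo, 2, 11), (Echo, 2, 24), (Echo, 2, 3), (Echo, 2, 37), (Echo, 24, 37), (Echo, 3, 11), (Echo, 3, 24), (Echo, 3, 37), (Helix, 17, 29), (Helix, 17, 40), (Helix, 29, 40)}.
π_{pname, qty2} gives {(Echo, 11), (Echo, 2), (Echo, 24), (Echo, 3), (Echo, 37), (Helix, 29), (Helix, 40)} (11 duplicate(s) eliminated).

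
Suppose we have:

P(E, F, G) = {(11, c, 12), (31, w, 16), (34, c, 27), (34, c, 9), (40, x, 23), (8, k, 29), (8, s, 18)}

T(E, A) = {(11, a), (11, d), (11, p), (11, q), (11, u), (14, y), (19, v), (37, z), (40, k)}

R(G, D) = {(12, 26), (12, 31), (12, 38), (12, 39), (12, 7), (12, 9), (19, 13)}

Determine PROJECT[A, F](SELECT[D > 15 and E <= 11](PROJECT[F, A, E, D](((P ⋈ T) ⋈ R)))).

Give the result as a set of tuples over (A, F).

{(a, c), (d, c), (p, c), (q, c), (u, c)}

Natural join on E: {(11, c, 12, a), (11, c, 12, d), (11, c, 12, p), (11, c, 12, q), (11, c, 12, u), (40, x, 23, k)}
Natural join on G: {(11, c, 12, a, 26), (11, c, 12, a, 31), (11, c, 12, a, 38), (11, c, 12, a, 39), (11, c, 12, a, 7), (11, c, 12, a, 9), (11, c, 12, d, 26), (11, c, 12, d, 31), (11, c, 12, d, 38), (11, c, 12, d, 39), (11, c, 12, d, 7), (11, c, 12, d, 9), (11, c, 12, p, 26), (11, c, 12, p, 31), (11, c, 12, p, 38), (11, c, 12, p, 39), (11, c, 12, p, 7), (11, c, 12, p, 9), (11, c, 12, q, 26), (11, c, 12, q, 31), (11, c, 12, q, 38), (11, c, 12, q, 39), (11, c, 12, q, 7), (11, c, 12, q, 9), (11, c, 12, u, 26), (11, c, 12, u, 31), (11, c, 12, u, 38), (11, c, 12, u, 39), (11, c, 12, u, 7), (11, c, 12, u, 9)}
Projecting to F, A, E, D: {(c, a, 11, 26), (c, a, 11, 31), (c, a, 11, 38), (c, a, 11, 39), (c, a, 11, 7), (c, a, 11, 9), (c, d, 11, 26), (c, d, 11, 31), (c, d, 11, 38), (c, d, 11, 39), (c, d, 11, 7), (c, d, 11, 9), (c, p, 11, 26), (c, p, 11, 31), (c, p, 11, 38), (c, p, 11, 39), (c, p, 11, 7), (c, p, 11, 9), (c, q, 11, 26), (c, q, 11, 31), (c, q, 11, 38), (c, q, 11, 39), (c, q, 11, 7), (c, q, 11, 9), (c, u, 11, 26), (c, u, 11, 31), (c, u, 11, 38), (c, u, 11, 39), (c, u, 11, 7), (c, u, 11, 9)}
Filtering on D > 15 and E <= 11 leaves {(c, a, 11, 26), (c, a, 11, 31), (c, a, 11, 38), (c, a, 11, 39), (c, d, 11, 26), (c, d, 11, 31), (c, d, 11, 38), (c, d, 11, 39), (c, p, 11, 26), (c, p, 11, 31), (c, p, 11, 38), (c, p, 11, 39), (c, q, 11, 26), (c, q, 11, 31), (c, q, 11, 38), (c, q, 11, 39), (c, u, 11, 26), (c, u, 11, 31), (c, u, 11, 38), (c, u, 11, 39)}.
Projecting to A, F (15 duplicate(s) eliminated): {(a, c), (d, c), (p, c), (q, c), (u, c)}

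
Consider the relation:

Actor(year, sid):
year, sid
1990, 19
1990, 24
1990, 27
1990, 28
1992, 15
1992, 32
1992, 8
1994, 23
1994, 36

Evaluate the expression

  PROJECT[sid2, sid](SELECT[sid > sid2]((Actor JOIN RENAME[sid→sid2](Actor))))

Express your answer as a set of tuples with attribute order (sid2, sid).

ρ[sid→sid2]: schema becomes (year, sid2); tuples unchanged.
Joining Actor and RENAME[sid→sid2](Actor) on year yields {(1990, 19, 19), (1990, 19, 24), (1990, 19, 27), (1990, 19, 28), (1990, 24, 19), (1990, 24, 24), (1990, 24, 27), (1990, 24, 28), (1990, 27, 19), (1990, 27, 24), (1990, 27, 27), (1990, 27, 28), (1990, 28, 19), (1990, 28, 24), (1990, 28, 27), (1990, 28, 28), (1992, 15, 15), (1992, 15, 32), (1992, 15, 8), (1992, 32, 15), (1992, 32, 32), (1992, 32, 8), (1992, 8, 15), (1992, 8, 32), (1992, 8, 8), (1994, 23, 23), (1994, 23, 36), (1994, 36, 23), (1994, 36, 36)}.
Filtering on sid > sid2 leaves {(1990, 24, 19), (1990, 27, 19), (1990, 27, 24), (1990, 28, 19), (1990, 28, 24), (1990, 28, 27), (1992, 15, 8), (1992, 32, 15), (1992, 32, 8), (1994, 36, 23)}.
π_{sid2, sid} gives {(15, 32), (19, 24), (19, 27), (19, 28), (23, 36), (24, 27), (24, 28), (27, 28), (8, 15), (8, 32)}.

{(15, 32), (19, 24), (19, 27), (19, 28), (23, 36), (24, 27), (24, 28), (27, 28), (8, 15), (8, 32)}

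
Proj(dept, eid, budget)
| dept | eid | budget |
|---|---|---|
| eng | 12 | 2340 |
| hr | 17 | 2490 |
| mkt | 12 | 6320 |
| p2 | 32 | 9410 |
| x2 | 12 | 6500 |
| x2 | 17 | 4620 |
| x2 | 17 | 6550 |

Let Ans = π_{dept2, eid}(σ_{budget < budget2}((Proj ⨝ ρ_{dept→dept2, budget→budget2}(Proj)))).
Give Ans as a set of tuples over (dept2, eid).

ρ[dept→dept2, budget→budget2]: schema becomes (dept2, eid, budget2); tuples unchanged.
Joining Proj and ρ_{dept→dept2, budget→budget2}(Proj) on eid yields {(eng, 12, 2340, eng, 2340), (eng, 12, 2340, mkt, 6320), (eng, 12, 2340, x2, 6500), (hr, 17, 2490, hr, 2490), (hr, 17, 2490, x2, 4620), (hr, 17, 2490, x2, 6550), (mkt, 12, 6320, eng, 2340), (mkt, 12, 6320, mkt, 6320), (mkt, 12, 6320, x2, 6500), (p2, 32, 9410, p2, 9410), (x2, 12, 6500, eng, 2340), (x2, 12, 6500, mkt, 6320), (x2, 12, 6500, x2, 6500), (x2, 17, 4620, hr, 2490), (x2, 17, 4620, x2, 4620), (x2, 17, 4620, x2, 6550), (x2, 17, 6550, hr, 2490), (x2, 17, 6550, x2, 4620), (x2, 17, 6550, x2, 6550)}.
Filtering on budget < budget2 leaves {(eng, 12, 2340, mkt, 6320), (eng, 12, 2340, x2, 6500), (hr, 17, 2490, x2, 4620), (hr, 17, 2490, x2, 6550), (mkt, 12, 6320, x2, 6500), (x2, 17, 4620, x2, 6550)}.
Keep only column(s) dept2, eid (3 duplicate(s) eliminated): {(mkt, 12), (x2, 12), (x2, 17)}

{(mkt, 12), (x2, 12), (x2, 17)}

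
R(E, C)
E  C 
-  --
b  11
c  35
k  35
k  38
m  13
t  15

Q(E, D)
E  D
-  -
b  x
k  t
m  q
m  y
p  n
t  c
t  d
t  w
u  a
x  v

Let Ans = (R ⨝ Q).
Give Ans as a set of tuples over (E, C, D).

{(b, 11, x), (k, 35, t), (k, 38, t), (m, 13, q), (m, 13, y), (t, 15, c), (t, 15, d), (t, 15, w)}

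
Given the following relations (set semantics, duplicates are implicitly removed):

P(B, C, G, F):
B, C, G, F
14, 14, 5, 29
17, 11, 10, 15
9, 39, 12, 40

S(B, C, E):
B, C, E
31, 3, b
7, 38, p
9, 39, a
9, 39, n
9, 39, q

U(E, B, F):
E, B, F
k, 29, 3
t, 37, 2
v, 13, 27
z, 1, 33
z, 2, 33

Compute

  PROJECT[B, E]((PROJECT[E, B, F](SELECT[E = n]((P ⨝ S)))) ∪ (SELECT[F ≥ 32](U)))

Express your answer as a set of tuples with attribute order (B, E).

{(1, z), (2, z), (9, n)}

Natural join on B, C: {(9, 39, 12, 40, a), (9, 39, 12, 40, n), (9, 39, 12, 40, q)}
σ[E = n]: keep tuples satisfying E = n → {(9, 39, 12, 40, n)}
Projecting to E, B, F: {(n, 9, 40)}
σ[F ≥ 32]: keep tuples satisfying F ≥ 32 → {(z, 1, 33), (z, 2, 33)}
Taking the union: {(n, 9, 40), (z, 1, 33), (z, 2, 33)}
Projecting to B, E: {(1, z), (2, z), (9, n)}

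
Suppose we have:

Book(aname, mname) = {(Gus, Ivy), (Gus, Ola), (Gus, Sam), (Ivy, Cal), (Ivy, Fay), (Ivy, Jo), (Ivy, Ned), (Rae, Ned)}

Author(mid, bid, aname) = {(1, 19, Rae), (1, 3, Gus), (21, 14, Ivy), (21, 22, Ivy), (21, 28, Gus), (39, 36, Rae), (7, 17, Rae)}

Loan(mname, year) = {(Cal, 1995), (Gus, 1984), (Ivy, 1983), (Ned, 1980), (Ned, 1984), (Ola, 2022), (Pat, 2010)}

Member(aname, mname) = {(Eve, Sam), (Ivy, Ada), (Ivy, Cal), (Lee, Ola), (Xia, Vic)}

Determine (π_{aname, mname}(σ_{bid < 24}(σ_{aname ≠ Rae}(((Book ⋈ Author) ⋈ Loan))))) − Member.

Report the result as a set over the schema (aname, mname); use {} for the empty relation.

{(Gus, Ivy), (Gus, Ola), (Ivy, Ned)}

Book ⋈ Author (natural join on aname): {(Gus, Ivy, 1, 3), (Gus, Ivy, 21, 28), (Gus, Ola, 1, 3), (Gus, Ola, 21, 28), (Gus, Sam, 1, 3), (Gus, Sam, 21, 28), (Ivy, Cal, 21, 14), (Ivy, Cal, 21, 22), (Ivy, Fay, 21, 14), (Ivy, Fay, 21, 22), (Ivy, Jo, 21, 14), (Ivy, Jo, 21, 22), (Ivy, Ned, 21, 14), (Ivy, Ned, 21, 22), (Rae, Ned, 1, 19), (Rae, Ned, 39, 36), (Rae, Ned, 7, 17)}
(Book ⋈ Author) ⋈ Loan (natural join on mname): {(Gus, Ivy, 1, 3, 1983), (Gus, Ivy, 21, 28, 1983), (Gus, Ola, 1, 3, 2022), (Gus, Ola, 21, 28, 2022), (Ivy, Cal, 21, 14, 1995), (Ivy, Cal, 21, 22, 1995), (Ivy, Ned, 21, 14, 1980), (Ivy, Ned, 21, 14, 1984), (Ivy, Ned, 21, 22, 1980), (Ivy, Ned, 21, 22, 1984), (Rae, Ned, 1, 19, 1980), (Rae, Ned, 1, 19, 1984), (Rae, Ned, 39, 36, 1980), (Rae, Ned, 39, 36, 1984), (Rae, Ned, 7, 17, 1980), (Rae, Ned, 7, 17, 1984)}
Filtering on aname ≠ Rae leaves {(Gus, Ivy, 1, 3, 1983), (Gus, Ivy, 21, 28, 1983), (Gus, Ola, 1, 3, 2022), (Gus, Ola, 21, 28, 2022), (Ivy, Cal, 21, 14, 1995), (Ivy, Cal, 21, 22, 1995), (Ivy, Ned, 21, 14, 1980), (Ivy, Ned, 21, 14, 1984), (Ivy, Ned, 21, 22, 1980), (Ivy, Ned, 21, 22, 1984)}.
Filtering on bid < 24 leaves {(Gus, Ivy, 1, 3, 1983), (Gus, Ola, 1, 3, 2022), (Ivy, Cal, 21, 14, 1995), (Ivy, Cal, 21, 22, 1995), (Ivy, Ned, 21, 14, 1980), (Ivy, Ned, 21, 14, 1984), (Ivy, Ned, 21, 22, 1980), (Ivy, Ned, 21, 22, 1984)}.
Keep only column(s) aname, mname (4 duplicate(s) eliminated): {(Gus, Ivy), (Gus, Ola), (Ivy, Cal), (Ivy, Ned)}
Set difference of the two operands is {(Gus, Ivy), (Gus, Ola), (Ivy, Ned)}.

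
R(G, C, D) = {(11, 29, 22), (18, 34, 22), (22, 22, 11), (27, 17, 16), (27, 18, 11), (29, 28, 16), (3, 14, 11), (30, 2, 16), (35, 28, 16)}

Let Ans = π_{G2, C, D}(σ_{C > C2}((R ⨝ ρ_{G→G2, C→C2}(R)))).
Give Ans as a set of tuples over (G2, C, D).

ρ[G→G2, C→C2]: schema becomes (G2, C2, D); tuples unchanged.
Joining R and ρ_{G→G2, C→C2}(R) on D yields {(11, 29, 22, 11, 29), (11, 29, 22, 18, 34), (18, 34, 22, 11, 29), (18, 34, 22, 18, 34), (22, 22, 11, 22, 22), (22, 22, 11, 27, 18), (22, 22, 11, 3, 14), (27, 17, 16, 27, 17), (27, 17, 16, 29, 28), (27, 17, 16, 30, 2), (27, 17, 16, 35, 28), (27, 18, 11, 22, 22), (27, 18, 11, 27, 18), (27, 18, 11, 3, 14), (29, 28, 16, 27, 17), (29, 28, 16, 29, 28), (29, 28, 16, 30, 2), (29, 28, 16, 35, 28), (3, 14, 11, 22, 22), (3, 14, 11, 27, 18), (3, 14, 11, 3, 14), (30, 2, 16, 27, 17), (30, 2, 16, 29, 28), (30, 2, 16, 30, 2), (30, 2, 16, 35, 28), (35, 28, 16, 27, 17), (35, 28, 16, 29, 28), (35, 28, 16, 30, 2), (35, 28, 16, 35, 28)}.
σ[C > C2]: keep tuples satisfying C > C2 → {(18, 34, 22, 11, 29), (22, 22, 11, 27, 18), (22, 22, 11, 3, 14), (27, 17, 16, 30, 2), (27, 18, 11, 3, 14), (29, 28, 16, 27, 17), (29, 28, 16, 30, 2), (35, 28, 16, 27, 17), (35, 28, 16, 30, 2)}
π[G2, C, D]: project onto (G2, C, D) (2 duplicate(s) eliminated) → {(11, 34, 22), (27, 22, 11), (27, 28, 16), (3, 18, 11), (3, 22, 11), (30, 17, 16), (30, 28, 16)}

{(11, 34, 22), (27, 22, 11), (27, 28, 16), (3, 18, 11), (3, 22, 11), (30, 17, 16), (30, 28, 16)}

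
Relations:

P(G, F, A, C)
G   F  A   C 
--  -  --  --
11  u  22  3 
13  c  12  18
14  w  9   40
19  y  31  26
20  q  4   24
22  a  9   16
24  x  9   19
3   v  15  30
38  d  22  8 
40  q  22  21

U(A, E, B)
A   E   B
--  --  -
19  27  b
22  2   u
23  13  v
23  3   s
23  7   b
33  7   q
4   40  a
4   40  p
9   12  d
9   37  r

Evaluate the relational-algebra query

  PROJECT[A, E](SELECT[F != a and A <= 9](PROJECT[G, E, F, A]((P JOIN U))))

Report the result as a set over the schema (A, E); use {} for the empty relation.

{(4, 40), (9, 12), (9, 37)}

Natural join on A: {(11, u, 22, 3, 2, u), (14, w, 9, 40, 12, d), (14, w, 9, 40, 37, r), (20, q, 4, 24, 40, a), (20, q, 4, 24, 40, p), (22, a, 9, 16, 12, d), (22, a, 9, 16, 37, r), (24, x, 9, 19, 12, d), (24, x, 9, 19, 37, r), (38, d, 22, 8, 2, u), (40, q, 22, 21, 2, u)}
π_{G, E, F, A} gives {(11, 2, u, 22), (14, 12, w, 9), (14, 37, w, 9), (20, 40, q, 4), (22, 12, a, 9), (22, 37, a, 9), (24, 12, x, 9), (24, 37, x, 9), (38, 2, d, 22), (40, 2, q, 22)} (1 duplicate(s) eliminated).
Apply σ_{F != a and A <= 9}; surviving tuples: {(14, 12, w, 9), (14, 37, w, 9), (20, 40, q, 4), (24, 12, x, 9), (24, 37, x, 9)}
π_{A, E} gives {(4, 40), (9, 12), (9, 37)} (2 duplicate(s) eliminated).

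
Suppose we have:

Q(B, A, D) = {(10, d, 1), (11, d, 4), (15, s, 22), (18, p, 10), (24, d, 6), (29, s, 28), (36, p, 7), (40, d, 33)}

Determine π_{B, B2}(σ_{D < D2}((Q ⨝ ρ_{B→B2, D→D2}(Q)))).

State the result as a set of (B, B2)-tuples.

{(10, 11), (10, 24), (10, 40), (11, 24), (11, 40), (15, 29), (24, 40), (36, 18)}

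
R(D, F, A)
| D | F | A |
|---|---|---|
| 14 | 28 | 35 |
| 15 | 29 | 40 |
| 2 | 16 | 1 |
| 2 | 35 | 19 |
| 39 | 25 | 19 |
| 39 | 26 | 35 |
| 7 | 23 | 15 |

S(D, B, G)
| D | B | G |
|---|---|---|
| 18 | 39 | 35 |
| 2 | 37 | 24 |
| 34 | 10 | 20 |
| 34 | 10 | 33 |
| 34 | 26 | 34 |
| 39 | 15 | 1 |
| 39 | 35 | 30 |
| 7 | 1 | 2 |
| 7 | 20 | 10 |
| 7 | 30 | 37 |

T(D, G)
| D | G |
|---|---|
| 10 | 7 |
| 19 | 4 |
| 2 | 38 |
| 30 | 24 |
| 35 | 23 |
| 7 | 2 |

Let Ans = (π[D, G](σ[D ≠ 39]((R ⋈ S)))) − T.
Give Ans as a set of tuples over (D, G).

Joining R and S on D yields {(2, 16, 1, 37, 24), (2, 35, 19, 37, 24), (39, 25, 19, 15, 1), (39, 25, 19, 35, 30), (39, 26, 35, 15, 1), (39, 26, 35, 35, 30), (7, 23, 15, 1, 2), (7, 23, 15, 20, 10), (7, 23, 15, 30, 37)}.
Filtering on D ≠ 39 leaves {(2, 16, 1, 37, 24), (2, 35, 19, 37, 24), (7, 23, 15, 1, 2), (7, 23, 15, 20, 10), (7, 23, 15, 30, 37)}.
π[D, G]: project onto (D, G) (1 duplicate(s) eliminated) → {(2, 24), (7, 10), (7, 2), (7, 37)}
Taking the difference: {(2, 24), (7, 10), (7, 37)}

{(2, 24), (7, 10), (7, 37)}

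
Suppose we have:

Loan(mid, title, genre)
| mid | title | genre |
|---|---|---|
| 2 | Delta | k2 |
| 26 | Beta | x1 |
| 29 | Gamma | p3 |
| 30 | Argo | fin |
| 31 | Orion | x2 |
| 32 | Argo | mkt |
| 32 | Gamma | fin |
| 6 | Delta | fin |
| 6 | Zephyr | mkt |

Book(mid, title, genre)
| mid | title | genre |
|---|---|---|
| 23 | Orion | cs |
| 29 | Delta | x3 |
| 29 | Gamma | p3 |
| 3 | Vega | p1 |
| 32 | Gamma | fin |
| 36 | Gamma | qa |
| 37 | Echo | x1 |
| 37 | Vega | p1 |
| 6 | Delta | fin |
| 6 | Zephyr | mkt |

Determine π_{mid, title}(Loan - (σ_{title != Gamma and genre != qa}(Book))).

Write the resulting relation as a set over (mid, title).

{(2, Delta), (26, Beta), (29, Gamma), (30, Argo), (31, Orion), (32, Argo), (32, Gamma)}

Filtering on title != Gamma and genre != qa leaves {(23, Orion, cs), (29, Delta, x3), (3, Vega, p1), (37, Echo, x1), (37, Vega, p1), (6, Delta, fin), (6, Zephyr, mkt)}.
Taking the difference: {(2, Delta, k2), (26, Beta, x1), (29, Gamma, p3), (30, Argo, fin), (31, Orion, x2), (32, Argo, mkt), (32, Gamma, fin)}
Keep only column(s) mid, title: {(2, Delta), (26, Beta), (29, Gamma), (30, Argo), (31, Orion), (32, Argo), (32, Gamma)}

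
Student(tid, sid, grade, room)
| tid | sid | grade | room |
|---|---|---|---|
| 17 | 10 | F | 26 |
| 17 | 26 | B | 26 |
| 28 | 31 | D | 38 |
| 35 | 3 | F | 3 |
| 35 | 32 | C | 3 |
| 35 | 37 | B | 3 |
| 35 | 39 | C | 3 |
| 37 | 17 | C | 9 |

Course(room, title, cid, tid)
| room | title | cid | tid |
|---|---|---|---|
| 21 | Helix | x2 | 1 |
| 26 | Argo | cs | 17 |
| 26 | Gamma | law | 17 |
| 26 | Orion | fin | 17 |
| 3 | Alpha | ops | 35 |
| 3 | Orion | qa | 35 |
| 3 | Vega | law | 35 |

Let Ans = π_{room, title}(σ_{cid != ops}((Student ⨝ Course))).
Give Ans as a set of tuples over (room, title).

{(26, Argo), (26, Gamma), (26, Orion), (3, Orion), (3, Vega)}

Natural join on tid, room: {(17, 10, F, 26, Argo, cs), (17, 10, F, 26, Gamma, law), (17, 10, F, 26, Orion, fin), (17, 26, B, 26, Argo, cs), (17, 26, B, 26, Gamma, law), (17, 26, B, 26, Orion, fin), (35, 3, F, 3, Alpha, ops), (35, 3, F, 3, Orion, qa), (35, 3, F, 3, Vega, law), (35, 32, C, 3, Alpha, ops), (35, 32, C, 3, Orion, qa), (35, 32, C, 3, Vega, law), (35, 37, B, 3, Alpha, ops), (35, 37, B, 3, Orion, qa), (35, 37, B, 3, Vega, law), (35, 39, C, 3, Alpha, ops), (35, 39, C, 3, Orion, qa), (35, 39, C, 3, Vega, law)}
σ[cid != ops]: keep tuples satisfying cid != ops → {(17, 10, F, 26, Argo, cs), (17, 10, F, 26, Gamma, law), (17, 10, F, 26, Orion, fin), (17, 26, B, 26, Argo, cs), (17, 26, B, 26, Gamma, law), (17, 26, B, 26, Orion, fin), (35, 3, F, 3, Orion, qa), (35, 3, F, 3, Vega, law), (35, 32, C, 3, Orion, qa), (35, 32, C, 3, Vega, law), (35, 37, B, 3, Orion, qa), (35, 37, B, 3, Vega, law), (35, 39, C, 3, Orion, qa), (35, 39, C, 3, Vega, law)}
π[room, title]: project onto (room, title) (9 duplicate(s) eliminated) → {(26, Argo), (26, Gamma), (26, Orion), (3, Orion), (3, Vega)}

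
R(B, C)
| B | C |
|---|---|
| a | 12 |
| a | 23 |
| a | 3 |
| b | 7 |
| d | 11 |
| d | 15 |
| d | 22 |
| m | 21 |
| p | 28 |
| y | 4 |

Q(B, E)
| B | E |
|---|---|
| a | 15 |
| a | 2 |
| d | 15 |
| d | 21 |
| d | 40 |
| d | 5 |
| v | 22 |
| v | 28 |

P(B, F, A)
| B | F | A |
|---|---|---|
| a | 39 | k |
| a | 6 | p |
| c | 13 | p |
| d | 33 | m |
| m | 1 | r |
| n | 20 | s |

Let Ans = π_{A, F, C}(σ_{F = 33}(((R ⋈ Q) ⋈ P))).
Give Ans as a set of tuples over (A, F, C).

{(m, 33, 11), (m, 33, 15), (m, 33, 22)}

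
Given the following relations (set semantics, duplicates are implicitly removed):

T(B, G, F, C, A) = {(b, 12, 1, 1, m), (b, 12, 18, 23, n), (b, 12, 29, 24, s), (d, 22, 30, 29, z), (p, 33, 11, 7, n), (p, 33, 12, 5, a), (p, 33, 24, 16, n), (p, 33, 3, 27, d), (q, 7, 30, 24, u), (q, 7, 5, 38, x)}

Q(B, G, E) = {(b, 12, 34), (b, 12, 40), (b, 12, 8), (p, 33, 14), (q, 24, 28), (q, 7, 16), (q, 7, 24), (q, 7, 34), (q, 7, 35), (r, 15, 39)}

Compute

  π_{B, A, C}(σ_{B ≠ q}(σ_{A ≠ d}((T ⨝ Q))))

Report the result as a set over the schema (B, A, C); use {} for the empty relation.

Natural join on B, G: {(b, 12, 1, 1, m, 34), (b, 12, 1, 1, m, 40), (b, 12, 1, 1, m, 8), (b, 12, 18, 23, n, 34), (b, 12, 18, 23, n, 40), (b, 12, 18, 23, n, 8), (b, 12, 29, 24, s, 34), (b, 12, 29, 24, s, 40), (b, 12, 29, 24, s, 8), (p, 33, 11, 7, n, 14), (p, 33, 12, 5, a, 14), (p, 33, 24, 16, n, 14), (p, 33, 3, 27, d, 14), (q, 7, 30, 24, u, 16), (q, 7, 30, 24, u, 24), (q, 7, 30, 24, u, 34), (q, 7, 30, 24, u, 35), (q, 7, 5, 38, x, 16), (q, 7, 5, 38, x, 24), (q, 7, 5, 38, x, 34), (q, 7, 5, 38, x, 35)}
Selection A ≠ d: {(b, 12, 1, 1, m, 34), (b, 12, 1, 1, m, 40), (b, 12, 1, 1, m, 8), (b, 12, 18, 23, n, 34), (b, 12, 18, 23, n, 40), (b, 12, 18, 23, n, 8), (b, 12, 29, 24, s, 34), (b, 12, 29, 24, s, 40), (b, 12, 29, 24, s, 8), (p, 33, 11, 7, n, 14), (p, 33, 12, 5, a, 14), (p, 33, 24, 16, n, 14), (q, 7, 30, 24, u, 16), (q, 7, 30, 24, u, 24), (q, 7, 30, 24, u, 34), (q, 7, 30, 24, u, 35), (q, 7, 5, 38, x, 16), (q, 7, 5, 38, x, 24), (q, 7, 5, 38, x, 34), (q, 7, 5, 38, x, 35)}
Selection B ≠ q: {(b, 12, 1, 1, m, 34), (b, 12, 1, 1, m, 40), (b, 12, 1, 1, m, 8), (b, 12, 18, 23, n, 34), (b, 12, 18, 23, n, 40), (b, 12, 18, 23, n, 8), (b, 12, 29, 24, s, 34), (b, 12, 29, 24, s, 40), (b, 12, 29, 24, s, 8), (p, 33, 11, 7, n, 14), (p, 33, 12, 5, a, 14), (p, 33, 24, 16, n, 14)}
π[B, A, C]: project onto (B, A, C) (6 duplicate(s) eliminated) → {(b, m, 1), (b, n, 23), (b, s, 24), (p, a, 5), (p, n, 16), (p, n, 7)}

{(b, m, 1), (b, n, 23), (b, s, 24), (p, a, 5), (p, n, 16), (p, n, 7)}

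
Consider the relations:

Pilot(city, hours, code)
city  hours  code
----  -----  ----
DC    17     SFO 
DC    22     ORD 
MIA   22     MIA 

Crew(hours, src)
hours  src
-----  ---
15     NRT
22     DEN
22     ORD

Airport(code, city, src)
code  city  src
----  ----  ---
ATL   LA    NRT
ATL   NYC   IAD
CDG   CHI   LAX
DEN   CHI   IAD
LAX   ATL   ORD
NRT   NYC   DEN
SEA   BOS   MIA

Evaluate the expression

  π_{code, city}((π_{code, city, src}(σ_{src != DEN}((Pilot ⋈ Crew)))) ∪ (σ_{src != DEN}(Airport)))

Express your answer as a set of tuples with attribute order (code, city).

Pilot ⋈ Crew (natural join on hours): {(DC, 22, ORD, DEN), (DC, 22, ORD, ORD), (MIA, 22, MIA, DEN), (MIA, 22, MIA, ORD)}
σ[src != DEN]: keep tuples satisfying src != DEN → {(DC, 22, ORD, ORD), (MIA, 22, MIA, ORD)}
π[code, city, src]: project onto (code, city, src) → {(MIA, MIA, ORD), (ORD, DC, ORD)}
σ[src != DEN]: keep tuples satisfying src != DEN → {(ATL, LA, NRT), (ATL, NYC, IAD), (CDG, CHI, LAX), (DEN, CHI, IAD), (LAX, ATL, ORD), (SEA, BOS, MIA)}
Taking the union: {(ATL, LA, NRT), (ATL, NYC, IAD), (CDG, CHI, LAX), (DEN, CHI, IAD), (LAX, ATL, ORD), (MIA, MIA, ORD), (ORD, DC, ORD), (SEA, BOS, MIA)}
π[code, city]: project onto (code, city) → {(ATL, LA), (ATL, NYC), (CDG, CHI), (DEN, CHI), (LAX, ATL), (MIA, MIA), (ORD, DC), (SEA, BOS)}

{(ATL, LA), (ATL, NYC), (CDG, CHI), (DEN, CHI), (LAX, ATL), (MIA, MIA), (ORD, DC), (SEA, BOS)}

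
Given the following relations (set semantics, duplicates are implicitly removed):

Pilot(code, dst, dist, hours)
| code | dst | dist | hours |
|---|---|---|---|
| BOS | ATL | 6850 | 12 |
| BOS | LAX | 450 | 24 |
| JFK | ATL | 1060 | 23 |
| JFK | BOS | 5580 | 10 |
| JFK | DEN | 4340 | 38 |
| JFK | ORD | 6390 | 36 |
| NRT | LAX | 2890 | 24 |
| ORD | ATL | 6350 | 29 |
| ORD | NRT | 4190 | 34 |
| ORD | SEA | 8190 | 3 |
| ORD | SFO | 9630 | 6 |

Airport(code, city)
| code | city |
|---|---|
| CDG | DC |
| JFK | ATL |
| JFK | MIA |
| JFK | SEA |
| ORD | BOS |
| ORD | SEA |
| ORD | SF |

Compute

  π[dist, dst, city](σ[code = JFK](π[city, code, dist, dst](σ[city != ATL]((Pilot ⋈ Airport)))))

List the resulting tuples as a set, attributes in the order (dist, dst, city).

{(1060, ATL, MIA), (1060, ATL, SEA), (4340, DEN, MIA), (4340, DEN, SEA), (5580, BOS, MIA), (5580, BOS, SEA), (6390, ORD, MIA), (6390, ORD, SEA)}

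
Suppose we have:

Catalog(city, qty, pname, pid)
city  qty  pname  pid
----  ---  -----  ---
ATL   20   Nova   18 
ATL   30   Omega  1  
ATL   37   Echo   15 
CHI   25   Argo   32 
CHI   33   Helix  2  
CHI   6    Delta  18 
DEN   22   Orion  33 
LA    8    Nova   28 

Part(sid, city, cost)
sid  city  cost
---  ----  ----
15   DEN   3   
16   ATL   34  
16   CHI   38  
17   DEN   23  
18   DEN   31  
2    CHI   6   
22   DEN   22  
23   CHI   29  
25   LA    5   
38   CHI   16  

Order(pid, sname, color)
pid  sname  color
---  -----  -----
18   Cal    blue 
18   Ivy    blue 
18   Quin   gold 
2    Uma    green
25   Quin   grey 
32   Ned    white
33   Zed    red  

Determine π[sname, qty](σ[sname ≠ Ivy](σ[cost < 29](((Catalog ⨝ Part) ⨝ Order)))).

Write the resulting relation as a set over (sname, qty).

Joining Catalog and Part on city yields {(ATL, 20, Nova, 18, 16, 34), (ATL, 30, Omega, 1, 16, 34), (ATL, 37, Echo, 15, 16, 34), (CHI, 25, Argo, 32, 16, 38), (CHI, 25, Argo, 32, 2, 6), (CHI, 25, Argo, 32, 23, 29), (CHI, 25, Argo, 32, 38, 16), (CHI, 33, Helix, 2, 16, 38), (CHI, 33, Helix, 2, 2, 6), (CHI, 33, Helix, 2, 23, 29), (CHI, 33, Helix, 2, 38, 16), (CHI, 6, Delta, 18, 16, 38), (CHI, 6, Delta, 18, 2, 6), (CHI, 6, Delta, 18, 23, 29), (CHI, 6, Delta, 18, 38, 16), (DEN, 22, Orion, 33, 15, 3), (DEN, 22, Orion, 33, 17, 23), (DEN, 22, Orion, 33, 18, 31), (DEN, 22, Orion, 33, 22, 22), (LA, 8, Nova, 28, 25, 5)}.
Joining (Catalog ⨝ Part) and Order on pid yields {(ATL, 20, Nova, 18, 16, 34, Cal, blue), (ATL, 20, Nova, 18, 16, 34, Ivy, blue), (ATL, 20, Nova, 18, 16, 34, Quin, gold), (CHI, 25, Argo, 32, 16, 38, Ned, white), (CHI, 25, Argo, 32, 2, 6, Ned, white), (CHI, 25, Argo, 32, 23, 29, Ned, white), (CHI, 25, Argo, 32, 38, 16, Ned, white), (CHI, 33, Helix, 2, 16, 38, Uma, green), (CHI, 33, Helix, 2, 2, 6, Uma, green), (CHI, 33, Helix, 2, 23, 29, Uma, green), (CHI, 33, Helix, 2, 38, 16, Uma, green), (CHI, 6, Delta, 18, 16, 38, Cal, blue), (CHI, 6, Delta, 18, 16, 38, Ivy, blue), (CHI, 6, Delta, 18, 16, 38, Quin, gold), (CHI, 6, Delta, 18, 2, 6, Cal, blue), (CHI, 6, Delta, 18, 2, 6, Ivy, blue), (CHI, 6, Delta, 18, 2, 6, Quin, gold), (CHI, 6, Delta, 18, 23, 29, Cal, blue), (CHI, 6, Delta, 18, 23, 29, Ivy, blue), (CHI, 6, Delta, 18, 23, 29, Quin, gold), (CHI, 6, Delta, 18, 38, 16, Cal, blue), (CHI, 6, Delta, 18, 38, 16, Ivy, blue), (CHI, 6, Delta, 18, 38, 16, Quin, gold), (DEN, 22, Orion, 33, 15, 3, Zed, red), (DEN, 22, Orion, 33, 17, 23, Zed, red), (DEN, 22, Orion, 33, 18, 31, Zed, red), (DEN, 22, Orion, 33, 22, 22, Zed, red)}.
Filtering on cost < 29 leaves {(CHI, 25, Argo, 32, 2, 6, Ned, white), (CHI, 25, Argo, 32, 38, 16, Ned, white), (CHI, 33, Helix, 2, 2, 6, Uma, green), (CHI, 33, Helix, 2, 38, 16, Uma, green), (CHI, 6, Delta, 18, 2, 6, Cal, blue), (CHI, 6, Delta, 18, 2, 6, Ivy, blue), (CHI, 6, Delta, 18, 2, 6, Quin, gold), (CHI, 6, Delta, 18, 38, 16, Cal, blue), (CHI, 6, Delta, 18, 38, 16, Ivy, blue), (CHI, 6, Delta, 18, 38, 16, Quin, gold), (DEN, 22, Orion, 33, 15, 3, Zed, red), (DEN, 22, Orion, 33, 17, 23, Zed, red), (DEN, 22, Orion, 33, 22, 22, Zed, red)}.
Filtering on sname ≠ Ivy leaves {(CHI, 25, Argo, 32, 2, 6, Ned, white), (CHI, 25, Argo, 32, 38, 16, Ned, white), (CHI, 33, Helix, 2, 2, 6, Uma, green), (CHI, 33, Helix, 2, 38, 16, Uma, green), (CHI, 6, Delta, 18, 2, 6, Cal, blue), (CHI, 6, Delta, 18, 2, 6, Quin, gold), (CHI, 6, Delta, 18, 38, 16, Cal, blue), (CHI, 6, Delta, 18, 38, 16, Quin, gold), (DEN, 22, Orion, 33, 15, 3, Zed, red), (DEN, 22, Orion, 33, 17, 23, Zed, red), (DEN, 22, Orion, 33, 22, 22, Zed, red)}.
π[sname, qty]: project onto (sname, qty) (6 duplicate(s) eliminated) → {(Cal, 6), (Ned, 25), (Quin, 6), (Uma, 33), (Zed, 22)}

{(Cal, 6), (Ned, 25), (Quin, 6), (Uma, 33), (Zed, 22)}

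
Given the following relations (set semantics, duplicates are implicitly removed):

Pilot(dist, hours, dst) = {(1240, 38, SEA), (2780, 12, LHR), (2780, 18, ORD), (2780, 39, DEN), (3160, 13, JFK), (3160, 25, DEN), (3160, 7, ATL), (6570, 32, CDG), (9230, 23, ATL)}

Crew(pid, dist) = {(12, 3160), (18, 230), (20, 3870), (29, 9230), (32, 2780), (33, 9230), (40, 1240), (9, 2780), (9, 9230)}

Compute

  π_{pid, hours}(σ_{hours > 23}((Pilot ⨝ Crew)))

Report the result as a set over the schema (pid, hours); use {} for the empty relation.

{(12, 25), (32, 39), (40, 38), (9, 39)}

Natural join on dist: {(1240, 38, SEA, 40), (2780, 12, LHR, 32), (2780, 12, LHR, 9), (2780, 18, ORD, 32), (2780, 18, ORD, 9), (2780, 39, DEN, 32), (2780, 39, DEN, 9), (3160, 13, JFK, 12), (3160, 25, DEN, 12), (3160, 7, ATL, 12), (9230, 23, ATL, 29), (9230, 23, ATL, 33), (9230, 23, ATL, 9)}
Apply σ_{hours > 23}; surviving tuples: {(1240, 38, SEA, 40), (2780, 39, DEN, 32), (2780, 39, DEN, 9), (3160, 25, DEN, 12)}
π[pid, hours]: project onto (pid, hours) → {(12, 25), (32, 39), (40, 38), (9, 39)}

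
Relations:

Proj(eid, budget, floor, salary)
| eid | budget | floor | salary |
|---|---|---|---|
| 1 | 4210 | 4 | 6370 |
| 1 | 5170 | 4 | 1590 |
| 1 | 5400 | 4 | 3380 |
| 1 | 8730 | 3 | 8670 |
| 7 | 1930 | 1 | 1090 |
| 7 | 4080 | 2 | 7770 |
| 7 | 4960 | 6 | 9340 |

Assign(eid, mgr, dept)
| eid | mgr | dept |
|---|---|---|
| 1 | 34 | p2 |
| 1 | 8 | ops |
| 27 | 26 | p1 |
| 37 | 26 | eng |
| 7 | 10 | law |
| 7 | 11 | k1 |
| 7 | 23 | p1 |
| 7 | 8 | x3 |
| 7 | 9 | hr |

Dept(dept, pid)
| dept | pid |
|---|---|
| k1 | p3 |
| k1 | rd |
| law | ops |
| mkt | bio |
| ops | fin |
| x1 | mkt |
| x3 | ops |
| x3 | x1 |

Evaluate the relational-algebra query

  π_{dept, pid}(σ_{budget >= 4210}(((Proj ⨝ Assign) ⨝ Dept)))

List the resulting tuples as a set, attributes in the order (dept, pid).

Joining Proj and Assign on eid yields {(1, 4210, 4, 6370, 34, p2), (1, 4210, 4, 6370, 8, ops), (1, 5170, 4, 1590, 34, p2), (1, 5170, 4, 1590, 8, ops), (1, 5400, 4, 3380, 34, p2), (1, 5400, 4, 3380, 8, ops), (1, 8730, 3, 8670, 34, p2), (1, 8730, 3, 8670, 8, ops), (7, 1930, 1, 1090, 10, law), (7, 1930, 1, 1090, 11, k1), (7, 1930, 1, 1090, 23, p1), (7, 1930, 1, 1090, 8, x3), (7, 1930, 1, 1090, 9, hr), (7, 4080, 2, 7770, 10, law), (7, 4080, 2, 7770, 11, k1), (7, 4080, 2, 7770, 23, p1), (7, 4080, 2, 7770, 8, x3), (7, 4080, 2, 7770, 9, hr), (7, 4960, 6, 9340, 10, law), (7, 4960, 6, 9340, 11, k1), (7, 4960, 6, 9340, 23, p1), (7, 4960, 6, 9340, 8, x3), (7, 4960, 6, 9340, 9, hr)}.
Joining (Proj ⨝ Assign) and Dept on dept yields {(1, 4210, 4, 6370, 8, ops, fin), (1, 5170, 4, 1590, 8, ops, fin), (1, 5400, 4, 3380, 8, ops, fin), (1, 8730, 3, 8670, 8, ops, fin), (7, 1930, 1, 1090, 10, law, ops), (7, 1930, 1, 1090, 11, k1, p3), (7, 1930, 1, 1090, 11, k1, rd), (7, 1930, 1, 1090, 8, x3, ops), (7, 1930, 1, 1090, 8, x3, x1), (7, 4080, 2, 7770, 10, law, ops), (7, 4080, 2, 7770, 11, k1, p3), (7, 4080, 2, 7770, 11, k1, rd), (7, 4080, 2, 7770, 8, x3, ops), (7, 4080, 2, 7770, 8, x3, x1), (7, 4960, 6, 9340, 10, law, ops), (7, 4960, 6, 9340, 11, k1, p3), (7, 4960, 6, 9340, 11, k1, rd), (7, 4960, 6, 9340, 8, x3, ops), (7, 4960, 6, 9340, 8, x3, x1)}.
σ[budget >= 4210]: keep tuples satisfying budget >= 4210 → {(1, 4210, 4, 6370, 8, ops, fin), (1, 5170, 4, 1590, 8, ops, fin), (1, 5400, 4, 3380, 8, ops, fin), (1, 8730, 3, 8670, 8, ops, fin), (7, 4960, 6, 9340, 10, law, ops), (7, 4960, 6, 9340, 11, k1, p3), (7, 4960, 6, 9340, 11, k1, rd), (7, 4960, 6, 9340, 8, x3, ops), (7, 4960, 6, 9340, 8, x3, x1)}
π_{dept, pid} gives {(k1, p3), (k1, rd), (law, ops), (ops, fin), (x3, ops), (x3, x1)} (3 duplicate(s) eliminated).

{(k1, p3), (k1, rd), (law, ops), (ops, fin), (x3, ops), (x3, x1)}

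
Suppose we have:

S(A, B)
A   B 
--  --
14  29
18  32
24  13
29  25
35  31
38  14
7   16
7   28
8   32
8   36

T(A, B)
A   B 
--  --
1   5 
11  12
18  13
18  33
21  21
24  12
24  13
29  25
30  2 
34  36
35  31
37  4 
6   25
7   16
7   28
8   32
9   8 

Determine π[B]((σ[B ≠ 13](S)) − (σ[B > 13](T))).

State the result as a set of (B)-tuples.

{14, 29, 32, 36}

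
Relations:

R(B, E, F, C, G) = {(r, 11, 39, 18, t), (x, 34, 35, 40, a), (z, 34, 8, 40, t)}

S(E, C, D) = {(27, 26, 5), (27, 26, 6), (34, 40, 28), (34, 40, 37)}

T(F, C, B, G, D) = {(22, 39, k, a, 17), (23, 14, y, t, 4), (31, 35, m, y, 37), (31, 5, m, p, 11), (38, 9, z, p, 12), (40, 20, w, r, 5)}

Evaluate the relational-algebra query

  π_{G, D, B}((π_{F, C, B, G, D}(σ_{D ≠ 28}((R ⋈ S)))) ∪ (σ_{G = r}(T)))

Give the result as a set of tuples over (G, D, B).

Joining R and S on E, C yields {(x, 34, 35, 40, a, 28), (x, 34, 35, 40, a, 37), (z, 34, 8, 40, t, 28), (z, 34, 8, 40, t, 37)}.
Apply σ_{D ≠ 28}; surviving tuples: {(x, 34, 35, 40, a, 37), (z, 34, 8, 40, t, 37)}
Keep only column(s) F, C, B, G, D: {(35, 40, x, a, 37), (8, 40, z, t, 37)}
Apply σ_{G = r}; surviving tuples: {(40, 20, w, r, 5)}
Union: {(35, 40, x, a, 37), (8, 40, z, t, 37)} with {(40, 20, w, r, 5)} → {(35, 40, x, a, 37), (40, 20, w, r, 5), (8, 40, z, t, 37)}
Keep only column(s) G, D, B: {(a, 37, x), (r, 5, w), (t, 37, z)}

{(a, 37, x), (r, 5, w), (t, 37, z)}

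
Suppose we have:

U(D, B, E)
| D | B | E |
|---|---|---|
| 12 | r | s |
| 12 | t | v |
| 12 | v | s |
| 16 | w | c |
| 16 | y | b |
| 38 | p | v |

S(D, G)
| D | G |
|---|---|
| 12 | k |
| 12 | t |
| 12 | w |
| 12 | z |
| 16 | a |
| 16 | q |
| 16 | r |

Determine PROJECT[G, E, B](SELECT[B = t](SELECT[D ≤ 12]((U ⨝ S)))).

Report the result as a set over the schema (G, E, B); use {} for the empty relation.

Joining U and S on D yields {(12, r, s, k), (12, r, s, t), (12, r, s, w), (12, r, s, z), (12, t, v, k), (12, t, v, t), (12, t, v, w), (12, t, v, z), (12, v, s, k), (12, v, s, t), (12, v, s, w), (12, v, s, z), (16, w, c, a), (16, w, c, q), (16, w, c, r), (16, y, b, a), (16, y, b, q), (16, y, b, r)}.
σ[D ≤ 12]: keep tuples satisfying D ≤ 12 → {(12, r, s, k), (12, r, s, t), (12, r, s, w), (12, r, s, z), (12, t, v, k), (12, t, v, t), (12, t, v, w), (12, t, v, z), (12, v, s, k), (12, v, s, t), (12, v, s, w), (12, v, s, z)}
σ[B = t]: keep tuples satisfying B = t → {(12, t, v, k), (12, t, v, t), (12, t, v, w), (12, t, v, z)}
Projecting to G, E, B: {(k, v, t), (t, v, t), (w, v, t), (z, v, t)}

{(k, v, t), (t, v, t), (w, v, t), (z, v, t)}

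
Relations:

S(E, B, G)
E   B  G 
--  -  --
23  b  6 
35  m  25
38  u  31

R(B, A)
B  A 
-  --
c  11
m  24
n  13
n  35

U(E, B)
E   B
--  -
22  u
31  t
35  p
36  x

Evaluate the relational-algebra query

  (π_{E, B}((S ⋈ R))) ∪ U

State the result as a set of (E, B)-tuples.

{(22, u), (31, t), (35, m), (35, p), (36, x)}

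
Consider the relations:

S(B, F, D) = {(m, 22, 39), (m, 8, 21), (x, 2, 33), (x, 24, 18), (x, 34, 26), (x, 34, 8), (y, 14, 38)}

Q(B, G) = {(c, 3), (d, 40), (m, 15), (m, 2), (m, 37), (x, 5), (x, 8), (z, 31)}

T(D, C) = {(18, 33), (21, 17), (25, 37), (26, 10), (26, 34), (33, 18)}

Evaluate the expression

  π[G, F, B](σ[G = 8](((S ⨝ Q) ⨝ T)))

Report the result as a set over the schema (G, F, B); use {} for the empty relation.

{(8, 2, x), (8, 24, x), (8, 34, x)}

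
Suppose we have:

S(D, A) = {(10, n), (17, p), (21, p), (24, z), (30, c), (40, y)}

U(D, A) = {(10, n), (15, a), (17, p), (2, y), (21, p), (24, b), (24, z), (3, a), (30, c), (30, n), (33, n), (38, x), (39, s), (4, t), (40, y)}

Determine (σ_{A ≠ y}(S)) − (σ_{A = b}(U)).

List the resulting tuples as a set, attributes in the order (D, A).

{(10, n), (17, p), (21, p), (24, z), (30, c)}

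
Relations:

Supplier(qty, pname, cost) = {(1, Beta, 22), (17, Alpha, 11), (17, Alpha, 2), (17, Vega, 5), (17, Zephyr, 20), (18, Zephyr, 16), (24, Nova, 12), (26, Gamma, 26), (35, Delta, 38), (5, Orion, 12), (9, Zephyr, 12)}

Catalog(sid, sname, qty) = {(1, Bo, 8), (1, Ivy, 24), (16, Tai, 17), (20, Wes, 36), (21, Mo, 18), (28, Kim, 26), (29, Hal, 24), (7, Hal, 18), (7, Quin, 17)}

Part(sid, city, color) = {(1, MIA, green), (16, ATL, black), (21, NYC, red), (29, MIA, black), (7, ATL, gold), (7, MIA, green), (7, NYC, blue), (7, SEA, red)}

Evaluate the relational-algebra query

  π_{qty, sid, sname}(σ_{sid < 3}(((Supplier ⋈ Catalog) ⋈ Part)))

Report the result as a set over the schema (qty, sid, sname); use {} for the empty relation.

Natural join on qty: {(17, Alpha, 11, 16, Tai), (17, Alpha, 11, 7, Quin), (17, Alpha, 2, 16, Tai), (17, Alpha, 2, 7, Quin), (17, Vega, 5, 16, Tai), (17, Vega, 5, 7, Quin), (17, Zephyr, 20, 16, Tai), (17, Zephyr, 20, 7, Quin), (18, Zephyr, 16, 21, Mo), (18, Zephyr, 16, 7, Hal), (24, Nova, 12, 1, Ivy), (24, Nova, 12, 29, Hal), (26, Gamma, 26, 28, Kim)}
Natural join on sid: {(17, Alpha, 11, 16, Tai, ATL, black), (17, Alpha, 11, 7, Quin, ATL, gold), (17, Alpha, 11, 7, Quin, MIA, green), (17, Alpha, 11, 7, Quin, NYC, blue), (17, Alpha, 11, 7, Quin, SEA, red), (17, Alpha, 2, 16, Tai, ATL, black), (17, Alpha, 2, 7, Quin, ATL, gold), (17, Alpha, 2, 7, Quin, MIA, green), (17, Alpha, 2, 7, Quin, NYC, blue), (17, Alpha, 2, 7, Quin, SEA, red), (17, Vega, 5, 16, Tai, ATL, black), (17, Vega, 5, 7, Quin, ATL, gold), (17, Vega, 5, 7, Quin, MIA, green), (17, Vega, 5, 7, Quin, NYC, blue), (17, Vega, 5, 7, Quin, SEA, red), (17, Zephyr, 20, 16, Tai, ATL, black), (17, Zephyr, 20, 7, Quin, ATL, gold), (17, Zephyr, 20, 7, Quin, MIA, green), (17, Zephyr, 20, 7, Quin, NYC, blue), (17, Zephyr, 20, 7, Quin, SEA, red), (18, Zephyr, 16, 21, Mo, NYC, red), (18, Zephyr, 16, 7, Hal, ATL, gold), (18, Zephyr, 16, 7, Hal, MIA, green), (18, Zephyr, 16, 7, Hal, NYC, blue), (18, Zephyr, 16, 7, Hal, SEA, red), (24, Nova, 12, 1, Ivy, MIA, green), (24, Nova, 12, 29, Hal, MIA, black)}
Filtering on sid < 3 leaves {(24, Nova, 12, 1, Ivy, MIA, green)}.
π_{qty, sid, sname} gives {(24, 1, Ivy)}.

{(24, 1, Ivy)}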